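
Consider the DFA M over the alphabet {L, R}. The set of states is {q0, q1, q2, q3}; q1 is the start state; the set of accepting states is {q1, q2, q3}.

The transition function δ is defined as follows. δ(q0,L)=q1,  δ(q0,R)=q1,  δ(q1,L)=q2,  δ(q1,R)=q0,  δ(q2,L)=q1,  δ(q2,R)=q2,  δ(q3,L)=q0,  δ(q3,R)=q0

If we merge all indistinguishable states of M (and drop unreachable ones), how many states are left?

3

First remove the unreachable states {q3}; 3 states remain.
P0 = {q1,q2} | {q0}.
On input R, block {q1,q2} splits into {q1} and {q2}.
Stable partition: {q1} | {q0} | {q2} — 3 equivalence classes.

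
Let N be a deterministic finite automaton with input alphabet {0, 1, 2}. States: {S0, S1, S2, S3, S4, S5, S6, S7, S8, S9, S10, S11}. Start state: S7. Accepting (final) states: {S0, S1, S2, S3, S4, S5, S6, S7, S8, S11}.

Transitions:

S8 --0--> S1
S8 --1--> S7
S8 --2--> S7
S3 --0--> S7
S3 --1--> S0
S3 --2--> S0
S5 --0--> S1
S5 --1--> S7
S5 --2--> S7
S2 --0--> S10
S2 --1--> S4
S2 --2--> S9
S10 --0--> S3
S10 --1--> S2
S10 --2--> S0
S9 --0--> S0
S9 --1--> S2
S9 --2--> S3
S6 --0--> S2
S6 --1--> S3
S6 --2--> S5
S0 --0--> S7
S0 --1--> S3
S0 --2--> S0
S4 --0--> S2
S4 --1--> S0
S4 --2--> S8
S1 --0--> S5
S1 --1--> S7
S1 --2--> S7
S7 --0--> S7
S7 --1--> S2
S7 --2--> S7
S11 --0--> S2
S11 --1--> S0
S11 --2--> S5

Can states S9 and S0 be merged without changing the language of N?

No

First remove the unreachable states {S6,S11}; 10 states remain.
Start with accepting vs non-accepting: {S0,S1,S2,S3,S4,S5,S7,S8} | {S9,S10}.
Refine {S0,S1,S2,S3,S4,S5,S7,S8} on symbol 0: members go to different blocks, giving {S0,S1,S3,S4,S5,S7,S8} and {S2}.
Split {S0,S1,S3,S4,S5,S7,S8} by δ(·,0) → {S0,S1,S3,S5,S7,S8} and {S4}.
On input 1, block {S0,S1,S3,S5,S7,S8} splits into {S0,S1,S3,S5,S8} and {S7}.
Refine {S0,S1,S3,S5,S8} on symbol 0: members go to different blocks, giving {S1,S5,S8} and {S0,S3}.
No further refinement is possible. Final partition (6 blocks): {S1,S5,S8} | {S9,S10} | {S2} | {S4} | {S7} | {S0,S3}.
S9 and S0 end up in different blocks, so they are distinguishable. For instance, the string 'ε' is accepted from only S0.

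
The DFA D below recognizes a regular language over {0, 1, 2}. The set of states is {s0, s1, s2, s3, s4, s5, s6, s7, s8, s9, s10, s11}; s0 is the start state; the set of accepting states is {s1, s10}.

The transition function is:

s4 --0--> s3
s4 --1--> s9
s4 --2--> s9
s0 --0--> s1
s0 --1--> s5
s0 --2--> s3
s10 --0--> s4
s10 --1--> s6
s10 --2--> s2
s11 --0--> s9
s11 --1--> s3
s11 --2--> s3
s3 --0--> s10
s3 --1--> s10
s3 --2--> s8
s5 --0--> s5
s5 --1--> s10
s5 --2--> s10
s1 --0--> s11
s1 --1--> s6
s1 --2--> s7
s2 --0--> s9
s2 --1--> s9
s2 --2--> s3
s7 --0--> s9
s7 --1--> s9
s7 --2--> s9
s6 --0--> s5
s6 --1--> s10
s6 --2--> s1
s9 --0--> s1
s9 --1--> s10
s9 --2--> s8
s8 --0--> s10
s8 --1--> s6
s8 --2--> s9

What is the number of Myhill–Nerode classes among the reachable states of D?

All states are reachable from the start state.
P0 = {s1,s10} | {s0,s2,s3,s4,s5,s6,s7,s8,s9,s11}.
On input 0, block {s0,s2,s3,s4,s5,s6,s7,s8,s9,s11} splits into {s2,s4,s5,s6,s7,s11} and {s0,s3,s8,s9}.
On input 0, block {s2,s4,s5,s6,s7,s11} splits into {s2,s4,s7,s11} and {s5,s6}.
Split {s0,s3,s8,s9} by δ(·,1) → {s0,s8} and {s3,s9}.
No further refinement is possible. Final partition (5 blocks): {s1,s10} | {s2,s4,s7,s11} | {s0,s8} | {s5,s6} | {s3,s9}.

5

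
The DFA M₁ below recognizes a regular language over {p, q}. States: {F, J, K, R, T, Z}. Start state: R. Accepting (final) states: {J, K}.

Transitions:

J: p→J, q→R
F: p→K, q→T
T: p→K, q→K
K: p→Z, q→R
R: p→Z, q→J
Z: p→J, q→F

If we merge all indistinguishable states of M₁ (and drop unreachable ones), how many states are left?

Every state is reachable, so we keep all 6.
P0 = {J,K} | {F,R,T,Z}.
On input p, block {J,K} splits into {K} and {J}.
Split {F,R,T,Z} by δ(·,p) → {F,T} and {Z} and {R}.
Split {F,T} by δ(·,q) → {T} and {F}.
No further refinement is possible. Final partition (6 blocks): {K} | {T} | {J} | {Z} | {R} | {F}.

6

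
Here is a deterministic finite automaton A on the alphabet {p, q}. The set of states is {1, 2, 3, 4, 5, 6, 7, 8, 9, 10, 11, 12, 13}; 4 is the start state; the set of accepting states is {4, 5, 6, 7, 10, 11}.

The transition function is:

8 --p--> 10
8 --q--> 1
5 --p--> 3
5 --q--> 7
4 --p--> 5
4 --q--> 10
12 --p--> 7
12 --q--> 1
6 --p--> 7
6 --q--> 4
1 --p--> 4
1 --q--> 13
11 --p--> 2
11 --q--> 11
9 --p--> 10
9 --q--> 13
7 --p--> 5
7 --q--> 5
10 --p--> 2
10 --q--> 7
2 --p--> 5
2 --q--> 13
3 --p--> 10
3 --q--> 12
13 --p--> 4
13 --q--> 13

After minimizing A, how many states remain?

States {6,8,9,11} cannot be reached from the start state, so discard them.
Initial partition by acceptance: {4,5,7,10} | {1,2,3,12,13}.
On input p, block {4,5,7,10} splits into {4,7} and {5,10}.
Split {1,2,3,12,13} by δ(·,p) → {1,12,13} and {2,3}.
The partition is now stable with 4 blocks: {4,7} | {1,12,13} | {5,10} | {2,3}.

4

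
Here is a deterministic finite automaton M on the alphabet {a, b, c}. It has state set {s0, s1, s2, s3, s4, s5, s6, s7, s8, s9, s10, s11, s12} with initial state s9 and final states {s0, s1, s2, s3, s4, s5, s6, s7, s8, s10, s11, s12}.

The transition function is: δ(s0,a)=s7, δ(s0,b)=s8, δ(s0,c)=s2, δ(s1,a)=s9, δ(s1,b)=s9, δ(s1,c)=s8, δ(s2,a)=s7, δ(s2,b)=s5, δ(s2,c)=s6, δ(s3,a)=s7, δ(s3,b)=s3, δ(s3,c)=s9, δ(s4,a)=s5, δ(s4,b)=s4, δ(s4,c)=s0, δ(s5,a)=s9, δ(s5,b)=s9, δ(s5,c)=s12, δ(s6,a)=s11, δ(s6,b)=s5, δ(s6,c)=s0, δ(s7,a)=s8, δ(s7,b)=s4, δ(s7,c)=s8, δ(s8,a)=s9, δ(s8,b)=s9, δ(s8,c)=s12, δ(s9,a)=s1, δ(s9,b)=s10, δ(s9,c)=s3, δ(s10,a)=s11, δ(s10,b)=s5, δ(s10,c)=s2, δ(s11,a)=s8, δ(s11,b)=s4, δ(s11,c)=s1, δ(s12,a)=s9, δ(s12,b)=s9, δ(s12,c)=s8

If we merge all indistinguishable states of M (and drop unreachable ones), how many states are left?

P0 = {s0,s1,s2,s3,s4,s5,s6,s7,s8,s10,s11,s12} | {s9}.
On input a, block {s0,s1,s2,s3,s4,s5,s6,s7,s8,s10,s11,s12} splits into {s0,s2,s3,s4,s6,s7,s10,s11} and {s1,s5,s8,s12}.
Refine {s0,s2,s3,s4,s6,s7,s10,s11} on symbol a: members go to different blocks, giving {s0,s2,s3,s6,s10} and {s4,s7,s11}.
Split {s0,s2,s3,s6,s10} by δ(·,b) → {s0,s2,s6,s10} and {s3}.
Split {s4,s7,s11} by δ(·,c) → {s7,s11} and {s4}.
The partition is now stable with 6 blocks: {s0,s2,s6,s10} | {s9} | {s1,s5,s8,s12} | {s7,s11} | {s3} | {s4}.

6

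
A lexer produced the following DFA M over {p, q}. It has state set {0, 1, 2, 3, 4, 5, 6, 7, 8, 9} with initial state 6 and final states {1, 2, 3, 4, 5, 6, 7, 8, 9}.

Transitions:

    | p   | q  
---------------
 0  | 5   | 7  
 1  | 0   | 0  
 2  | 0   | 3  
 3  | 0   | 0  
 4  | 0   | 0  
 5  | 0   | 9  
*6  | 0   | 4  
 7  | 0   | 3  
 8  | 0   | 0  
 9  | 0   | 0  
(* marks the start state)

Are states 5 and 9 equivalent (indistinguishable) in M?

No

Reachable states from the start: {0,3,4,5,6,7,9}. Unreachable: {1,2,8} — drop them.
Start with accepting vs non-accepting: {3,4,5,6,7,9} | {0}.
Refine {3,4,5,6,7,9} on symbol q: members go to different blocks, giving {3,4,9} and {5,6,7}.
Stable partition: {3,4,9} | {0} | {5,6,7} — 3 equivalence classes.
5 and 9 end up in different blocks, so they are distinguishable. For instance, the string 'q' is accepted from only 5.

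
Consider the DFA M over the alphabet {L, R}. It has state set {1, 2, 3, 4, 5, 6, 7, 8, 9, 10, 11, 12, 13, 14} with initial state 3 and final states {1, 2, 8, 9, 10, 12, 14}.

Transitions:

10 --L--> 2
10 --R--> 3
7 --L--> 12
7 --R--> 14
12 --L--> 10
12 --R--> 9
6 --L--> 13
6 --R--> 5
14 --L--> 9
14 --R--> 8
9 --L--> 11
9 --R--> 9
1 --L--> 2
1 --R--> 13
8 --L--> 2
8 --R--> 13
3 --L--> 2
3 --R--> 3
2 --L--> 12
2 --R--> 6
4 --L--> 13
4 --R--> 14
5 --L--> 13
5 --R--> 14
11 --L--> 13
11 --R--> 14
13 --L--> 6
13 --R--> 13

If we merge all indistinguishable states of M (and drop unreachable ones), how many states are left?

10

Reachable states from the start: {2,3,5,6,8,9,10,11,12,13,14}. Unreachable: {1,4,7} — drop them.
Start with accepting vs non-accepting: {2,8,9,10,12,14} | {3,5,6,11,13}.
On input L, block {2,8,9,10,12,14} splits into {2,8,10,12,14} and {9}.
Refine {2,8,10,12,14} on symbol L: members go to different blocks, giving {2,8,10,12} and {14}.
On input R, block {2,8,10,12} splits into {2,8,10} and {12}.
On input L, block {2,8,10} splits into {8,10} and {2}.
Split {3,5,6,11,13} by δ(·,L) → {5,6,11,13} and {3}.
Split {8,10} by δ(·,R) → {8} and {10}.
Refine {5,6,11,13} on symbol R: members go to different blocks, giving {5,11} and {6,13}.
Refine {6,13} on symbol R: members go to different blocks, giving {6} and {13}.
Stable partition: {8} | {5,11} | {9} | {14} | {12} | {2} | {3} | {10} | {6} | {13} — 10 equivalence classes.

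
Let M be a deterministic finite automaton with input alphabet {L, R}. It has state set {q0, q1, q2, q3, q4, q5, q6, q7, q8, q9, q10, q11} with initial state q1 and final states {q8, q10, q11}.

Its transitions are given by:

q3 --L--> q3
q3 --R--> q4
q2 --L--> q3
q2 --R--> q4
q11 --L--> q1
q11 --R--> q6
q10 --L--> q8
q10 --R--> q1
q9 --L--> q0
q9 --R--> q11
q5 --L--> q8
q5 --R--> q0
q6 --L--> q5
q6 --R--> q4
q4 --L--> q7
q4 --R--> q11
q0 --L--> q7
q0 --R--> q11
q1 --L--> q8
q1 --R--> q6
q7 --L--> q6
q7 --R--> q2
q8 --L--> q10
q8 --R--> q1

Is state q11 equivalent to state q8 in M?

No

States {q9} cannot be reached from the start state, so discard them.
Start with accepting vs non-accepting: {q8,q10,q11} | {q0,q1,q2,q3,q4,q5,q6,q7}.
On input L, block {q8,q10,q11} splits into {q8,q10} and {q11}.
Split {q0,q1,q2,q3,q4,q5,q6,q7} by δ(·,L) → {q0,q2,q3,q4,q6,q7} and {q1,q5}.
Refine {q0,q2,q3,q4,q6,q7} on symbol L: members go to different blocks, giving {q0,q2,q3,q4,q7} and {q6}.
Split {q0,q2,q3,q4,q7} by δ(·,L) → {q0,q2,q3,q4} and {q7}.
Split {q0,q2,q3,q4} by δ(·,L) → {q0,q4} and {q2,q3}.
Split {q1,q5} by δ(·,R) → {q1} and {q5}.
No further refinement is possible. Final partition (8 blocks): {q8,q10} | {q0,q4} | {q11} | {q1} | {q6} | {q7} | {q2,q3} | {q5}.
q11 and q8 end up in different blocks, so they are distinguishable. For instance, the string 'L' is accepted from only q8.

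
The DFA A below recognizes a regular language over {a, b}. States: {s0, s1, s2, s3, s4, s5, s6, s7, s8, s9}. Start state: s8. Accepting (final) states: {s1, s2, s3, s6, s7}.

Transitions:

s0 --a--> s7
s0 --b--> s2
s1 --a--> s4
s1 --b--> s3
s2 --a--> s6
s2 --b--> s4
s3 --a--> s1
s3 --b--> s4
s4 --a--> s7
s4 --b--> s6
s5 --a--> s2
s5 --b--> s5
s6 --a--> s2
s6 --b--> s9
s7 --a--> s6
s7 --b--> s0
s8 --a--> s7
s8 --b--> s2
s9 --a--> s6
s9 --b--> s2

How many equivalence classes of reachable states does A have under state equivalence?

2

States {s1,s3,s5} cannot be reached from the start state, so discard them.
Initial partition by acceptance: {s2,s6,s7} | {s0,s4,s8,s9}.
No further refinement is possible. Final partition (2 blocks): {s2,s6,s7} | {s0,s4,s8,s9}.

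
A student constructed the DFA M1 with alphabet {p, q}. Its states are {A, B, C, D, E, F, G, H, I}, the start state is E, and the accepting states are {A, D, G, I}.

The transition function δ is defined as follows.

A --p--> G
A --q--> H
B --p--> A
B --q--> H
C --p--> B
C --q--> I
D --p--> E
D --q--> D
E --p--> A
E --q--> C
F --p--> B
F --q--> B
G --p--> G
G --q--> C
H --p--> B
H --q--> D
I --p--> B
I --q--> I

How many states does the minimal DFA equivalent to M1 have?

States {F} cannot be reached from the start state, so discard them.
P0 = {A,D,G,I} | {B,C,E,H}.
Refine {A,D,G,I} on symbol p: members go to different blocks, giving {A,G} and {D,I}.
Split {B,C,E,H} by δ(·,p) → {B,E} and {C,H}.
Stable partition: {A,G} | {B,E} | {D,I} | {C,H} — 4 equivalence classes.

4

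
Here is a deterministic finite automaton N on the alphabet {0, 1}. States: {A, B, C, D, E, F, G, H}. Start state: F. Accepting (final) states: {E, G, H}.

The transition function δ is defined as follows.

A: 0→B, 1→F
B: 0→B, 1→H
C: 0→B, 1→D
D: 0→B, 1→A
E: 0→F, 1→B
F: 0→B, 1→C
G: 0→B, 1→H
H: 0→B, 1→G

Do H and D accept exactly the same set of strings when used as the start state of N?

No

Reachable states from the start: {A,B,C,D,F,G,H}. Unreachable: {E} — drop them.
Start with accepting vs non-accepting: {G,H} | {A,B,C,D,F}.
Split {A,B,C,D,F} by δ(·,1) → {A,C,D,F} and {B}.
No further refinement is possible. Final partition (3 blocks): {G,H} | {A,C,D,F} | {B}.
H and D end up in different blocks, so they are distinguishable. For instance, the string 'ε' is accepted from only H.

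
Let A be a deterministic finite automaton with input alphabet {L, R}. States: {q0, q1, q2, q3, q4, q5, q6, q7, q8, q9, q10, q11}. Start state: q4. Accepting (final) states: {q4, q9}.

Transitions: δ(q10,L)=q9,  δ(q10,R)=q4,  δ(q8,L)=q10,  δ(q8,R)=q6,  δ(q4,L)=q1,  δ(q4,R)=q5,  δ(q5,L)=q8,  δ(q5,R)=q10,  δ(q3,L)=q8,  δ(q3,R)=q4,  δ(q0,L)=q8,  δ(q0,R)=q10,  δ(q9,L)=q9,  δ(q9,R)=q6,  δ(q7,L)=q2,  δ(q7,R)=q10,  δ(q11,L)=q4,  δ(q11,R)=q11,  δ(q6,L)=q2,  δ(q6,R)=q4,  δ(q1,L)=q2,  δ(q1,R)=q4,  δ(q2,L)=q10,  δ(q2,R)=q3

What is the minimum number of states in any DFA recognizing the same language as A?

6

Reachable states from the start: {q1,q2,q3,q4,q5,q6,q8,q9,q10}. Unreachable: {q0,q7,q11} — drop them.
Start with accepting vs non-accepting: {q4,q9} | {q1,q2,q3,q5,q6,q8,q10}.
On input L, block {q4,q9} splits into {q4} and {q9}.
Refine {q1,q2,q3,q5,q6,q8,q10} on symbol L: members go to different blocks, giving {q1,q2,q3,q5,q6,q8} and {q10}.
On input L, block {q1,q2,q3,q5,q6,q8} splits into {q1,q3,q5,q6} and {q2,q8}.
Refine {q1,q3,q5,q6} on symbol R: members go to different blocks, giving {q1,q3,q6} and {q5}.
Stable partition: {q4} | {q1,q3,q6} | {q9} | {q10} | {q2,q8} | {q5} — 6 equivalence classes.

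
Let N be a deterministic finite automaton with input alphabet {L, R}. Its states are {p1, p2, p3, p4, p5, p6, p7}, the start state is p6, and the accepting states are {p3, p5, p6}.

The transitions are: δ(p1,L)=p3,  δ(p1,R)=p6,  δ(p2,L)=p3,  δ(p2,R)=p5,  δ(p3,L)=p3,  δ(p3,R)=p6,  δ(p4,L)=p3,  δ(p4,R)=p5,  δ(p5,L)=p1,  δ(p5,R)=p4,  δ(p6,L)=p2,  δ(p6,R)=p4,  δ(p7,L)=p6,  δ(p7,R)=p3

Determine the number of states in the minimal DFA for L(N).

States {p7} cannot be reached from the start state, so discard them.
Initial partition by acceptance: {p3,p5,p6} | {p1,p2,p4}.
Split {p3,p5,p6} by δ(·,L) → {p5,p6} and {p3}.
Stable partition: {p5,p6} | {p1,p2,p4} | {p3} — 3 equivalence classes.

3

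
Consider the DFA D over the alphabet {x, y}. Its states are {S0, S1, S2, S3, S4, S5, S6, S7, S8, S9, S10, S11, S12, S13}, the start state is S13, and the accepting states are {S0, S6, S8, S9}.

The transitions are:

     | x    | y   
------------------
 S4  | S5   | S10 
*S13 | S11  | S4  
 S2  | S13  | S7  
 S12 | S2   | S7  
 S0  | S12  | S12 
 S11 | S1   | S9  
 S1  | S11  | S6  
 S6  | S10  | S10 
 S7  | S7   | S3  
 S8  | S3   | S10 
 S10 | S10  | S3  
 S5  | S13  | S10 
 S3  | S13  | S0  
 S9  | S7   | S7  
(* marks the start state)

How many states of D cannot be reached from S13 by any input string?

Starting at S13 and following transitions, the reachable set is {S0, S1, S2, S3, S4, S5, S6, S7, S9, S10, S11, S12, S13}. That leaves S8 unreachable — 1 in total.

1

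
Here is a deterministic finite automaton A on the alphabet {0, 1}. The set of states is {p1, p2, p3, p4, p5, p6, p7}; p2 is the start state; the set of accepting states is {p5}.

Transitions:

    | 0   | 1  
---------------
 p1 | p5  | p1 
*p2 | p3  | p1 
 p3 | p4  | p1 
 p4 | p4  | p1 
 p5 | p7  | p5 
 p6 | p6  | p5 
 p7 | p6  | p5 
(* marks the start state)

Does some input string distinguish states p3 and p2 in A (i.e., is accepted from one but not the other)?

All states are reachable from the start state.
Initial partition by acceptance: {p5} | {p1,p2,p3,p4,p6,p7}.
Split {p1,p2,p3,p4,p6,p7} by δ(·,0) → {p2,p3,p4,p6,p7} and {p1}.
Split {p2,p3,p4,p6,p7} by δ(·,1) → {p2,p3,p4} and {p6,p7}.
Stable partition: {p5} | {p2,p3,p4} | {p1} | {p6,p7} — 4 equivalence classes.
p3 and p2 lie in the same block of the stable partition, so they are equivalent — no string distinguishes them.

No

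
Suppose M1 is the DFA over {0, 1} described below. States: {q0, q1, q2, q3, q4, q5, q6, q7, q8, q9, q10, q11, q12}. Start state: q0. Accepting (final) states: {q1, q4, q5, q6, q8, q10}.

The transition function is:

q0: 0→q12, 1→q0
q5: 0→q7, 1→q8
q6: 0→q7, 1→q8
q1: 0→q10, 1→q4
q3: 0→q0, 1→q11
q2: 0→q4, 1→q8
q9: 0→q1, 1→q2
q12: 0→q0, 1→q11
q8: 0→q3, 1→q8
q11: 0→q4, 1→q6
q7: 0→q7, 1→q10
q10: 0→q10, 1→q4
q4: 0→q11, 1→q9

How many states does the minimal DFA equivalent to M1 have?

10

States {q5} cannot be reached from the start state, so discard them.
Start with accepting vs non-accepting: {q1,q4,q6,q8,q10} | {q0,q2,q3,q7,q9,q11,q12}.
Split {q1,q4,q6,q8,q10} by δ(·,0) → {q4,q6,q8} and {q1,q10}.
Split {q4,q6,q8} by δ(·,1) → {q6,q8} and {q4}.
Split {q0,q2,q3,q7,q9,q11,q12} by δ(·,0) → {q0,q3,q7,q12} and {q2,q11} and {q9}.
On input 1, block {q0,q3,q7,q12} splits into {q3,q12} and {q0} and {q7}.
On input 0, block {q6,q8} splits into {q6} and {q8}.
Refine {q2,q11} on symbol 1: members go to different blocks, giving {q2} and {q11}.
Stable partition: {q6} | {q3,q12} | {q1,q10} | {q4} | {q2} | {q9} | {q0} | {q7} | {q8} | {q11} — 10 equivalence classes.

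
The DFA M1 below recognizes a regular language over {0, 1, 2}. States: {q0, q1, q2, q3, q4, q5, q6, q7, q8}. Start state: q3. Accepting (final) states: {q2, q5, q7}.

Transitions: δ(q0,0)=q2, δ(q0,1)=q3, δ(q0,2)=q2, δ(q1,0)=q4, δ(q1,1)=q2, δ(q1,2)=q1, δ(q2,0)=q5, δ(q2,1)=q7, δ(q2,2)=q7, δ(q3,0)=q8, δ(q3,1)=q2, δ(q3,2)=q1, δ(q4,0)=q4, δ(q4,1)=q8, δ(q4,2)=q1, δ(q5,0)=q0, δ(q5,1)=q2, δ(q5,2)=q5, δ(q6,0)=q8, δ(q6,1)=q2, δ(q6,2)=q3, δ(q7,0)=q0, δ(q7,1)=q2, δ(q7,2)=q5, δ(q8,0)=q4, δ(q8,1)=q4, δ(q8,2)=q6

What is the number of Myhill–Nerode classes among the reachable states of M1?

5

Start with accepting vs non-accepting: {q2,q5,q7} | {q0,q1,q3,q4,q6,q8}.
Split {q2,q5,q7} by δ(·,0) → {q5,q7} and {q2}.
Split {q0,q1,q3,q4,q6,q8} by δ(·,0) → {q1,q3,q4,q6,q8} and {q0}.
On input 1, block {q1,q3,q4,q6,q8} splits into {q1,q3,q6} and {q4,q8}.
Stable partition: {q5,q7} | {q1,q3,q6} | {q2} | {q0} | {q4,q8} — 5 equivalence classes.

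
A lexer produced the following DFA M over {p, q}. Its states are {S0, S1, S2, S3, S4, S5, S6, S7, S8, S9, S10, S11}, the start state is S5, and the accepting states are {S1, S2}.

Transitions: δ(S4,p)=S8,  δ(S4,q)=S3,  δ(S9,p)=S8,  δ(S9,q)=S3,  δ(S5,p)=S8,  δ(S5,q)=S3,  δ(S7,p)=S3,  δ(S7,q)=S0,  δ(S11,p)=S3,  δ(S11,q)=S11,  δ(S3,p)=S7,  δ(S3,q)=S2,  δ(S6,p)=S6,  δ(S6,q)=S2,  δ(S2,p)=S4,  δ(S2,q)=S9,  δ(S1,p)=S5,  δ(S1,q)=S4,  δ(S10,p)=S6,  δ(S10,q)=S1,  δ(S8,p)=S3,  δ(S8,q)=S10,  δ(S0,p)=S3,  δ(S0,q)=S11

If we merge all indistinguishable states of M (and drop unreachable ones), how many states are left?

Every state is reachable, so we keep all 12.
P0 = {S1,S2} | {S0,S3,S4,S5,S6,S7,S8,S9,S10,S11}.
Split {S0,S3,S4,S5,S6,S7,S8,S9,S10,S11} by δ(·,q) → {S0,S4,S5,S7,S8,S9,S11} and {S3,S6,S10}.
Split {S0,S4,S5,S7,S8,S9,S11} by δ(·,p) → {S0,S7,S8,S11} and {S4,S5,S9}.
Refine {S0,S7,S8,S11} on symbol q: members go to different blocks, giving {S0,S7,S11} and {S8}.
Split {S3,S6,S10} by δ(·,p) → {S6,S10} and {S3}.
The partition is now stable with 6 blocks: {S1,S2} | {S0,S7,S11} | {S6,S10} | {S4,S5,S9} | {S8} | {S3}.

6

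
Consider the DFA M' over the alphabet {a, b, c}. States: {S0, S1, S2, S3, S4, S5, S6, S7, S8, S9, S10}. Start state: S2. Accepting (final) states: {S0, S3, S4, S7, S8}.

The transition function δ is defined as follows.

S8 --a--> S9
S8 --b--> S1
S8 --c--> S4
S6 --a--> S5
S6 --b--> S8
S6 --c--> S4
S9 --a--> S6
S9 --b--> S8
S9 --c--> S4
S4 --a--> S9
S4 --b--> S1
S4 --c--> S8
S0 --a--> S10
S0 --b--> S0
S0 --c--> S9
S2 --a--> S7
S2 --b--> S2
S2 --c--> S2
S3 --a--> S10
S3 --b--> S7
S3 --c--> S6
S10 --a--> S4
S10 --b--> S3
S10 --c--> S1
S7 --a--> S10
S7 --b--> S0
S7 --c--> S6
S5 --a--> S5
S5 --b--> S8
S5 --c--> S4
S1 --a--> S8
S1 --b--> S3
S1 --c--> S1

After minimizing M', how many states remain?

5

All states are reachable from the start state.
Start with accepting vs non-accepting: {S0,S3,S4,S7,S8} | {S1,S2,S5,S6,S9,S10}.
Refine {S0,S3,S4,S7,S8} on symbol b: members go to different blocks, giving {S0,S3,S7} and {S4,S8}.
Split {S1,S2,S5,S6,S9,S10} by δ(·,a) → {S5,S6,S9} and {S1,S10} and {S2}.
Stable partition: {S0,S3,S7} | {S5,S6,S9} | {S4,S8} | {S1,S10} | {S2} — 5 equivalence classes.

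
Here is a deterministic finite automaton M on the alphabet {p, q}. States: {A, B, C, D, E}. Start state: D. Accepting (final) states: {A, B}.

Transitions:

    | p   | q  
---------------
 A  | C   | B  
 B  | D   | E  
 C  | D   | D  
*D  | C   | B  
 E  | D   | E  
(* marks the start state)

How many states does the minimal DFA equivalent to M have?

States {A} cannot be reached from the start state, so discard them.
P0 = {B} | {C,D,E}.
Refine {C,D,E} on symbol q: members go to different blocks, giving {C,E} and {D}.
Split {C,E} by δ(·,q) → {C} and {E}.
No further refinement is possible. Final partition (4 blocks): {B} | {C} | {D} | {E}.

4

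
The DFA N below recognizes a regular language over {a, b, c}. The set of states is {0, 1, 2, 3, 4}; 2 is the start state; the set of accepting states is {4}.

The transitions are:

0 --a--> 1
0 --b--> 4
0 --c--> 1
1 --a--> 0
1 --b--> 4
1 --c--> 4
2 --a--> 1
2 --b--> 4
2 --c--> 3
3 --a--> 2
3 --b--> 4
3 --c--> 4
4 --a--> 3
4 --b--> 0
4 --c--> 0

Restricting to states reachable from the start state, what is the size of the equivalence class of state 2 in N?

2

P0 = {4} | {0,1,2,3}.
Split {0,1,2,3} by δ(·,c) → {0,2} and {1,3}.
The partition is now stable with 3 blocks: {4} | {0,2} | {1,3}.
The equivalence class containing 2 is {0,2}, of size 2.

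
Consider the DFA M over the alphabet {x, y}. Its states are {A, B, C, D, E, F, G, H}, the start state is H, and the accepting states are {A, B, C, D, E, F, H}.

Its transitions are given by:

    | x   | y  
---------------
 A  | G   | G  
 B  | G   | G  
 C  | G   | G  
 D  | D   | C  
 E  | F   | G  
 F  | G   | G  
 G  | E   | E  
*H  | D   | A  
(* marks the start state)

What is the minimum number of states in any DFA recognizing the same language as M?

4

First remove the unreachable states {B}; 7 states remain.
Start with accepting vs non-accepting: {A,C,D,E,F,H} | {G}.
Refine {A,C,D,E,F,H} on symbol x: members go to different blocks, giving {A,C,F} and {D,E,H}.
Split {D,E,H} by δ(·,x) → {D,H} and {E}.
No further refinement is possible. Final partition (4 blocks): {A,C,F} | {G} | {D,H} | {E}.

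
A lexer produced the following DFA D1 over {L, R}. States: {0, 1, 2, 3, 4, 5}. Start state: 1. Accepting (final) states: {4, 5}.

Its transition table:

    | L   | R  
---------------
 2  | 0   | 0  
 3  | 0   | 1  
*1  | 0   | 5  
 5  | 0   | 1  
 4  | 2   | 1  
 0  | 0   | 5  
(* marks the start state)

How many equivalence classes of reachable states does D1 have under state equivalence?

Reachable states from the start: {0,1,5}. Unreachable: {2,3,4} — drop them.
Start with accepting vs non-accepting: {5} | {0,1}.
The partition is now stable with 2 blocks: {5} | {0,1}.

2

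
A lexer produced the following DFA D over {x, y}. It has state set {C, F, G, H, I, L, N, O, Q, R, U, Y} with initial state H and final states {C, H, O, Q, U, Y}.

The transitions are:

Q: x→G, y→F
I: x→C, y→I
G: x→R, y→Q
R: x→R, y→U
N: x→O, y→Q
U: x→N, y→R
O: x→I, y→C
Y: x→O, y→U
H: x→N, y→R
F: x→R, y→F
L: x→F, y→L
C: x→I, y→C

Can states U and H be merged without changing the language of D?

States {L,Y} cannot be reached from the start state, so discard them.
Initial partition by acceptance: {C,H,O,Q,U} | {F,G,I,N,R}.
Refine {C,H,O,Q,U} on symbol y: members go to different blocks, giving {H,Q,U} and {C,O}.
Refine {F,G,I,N,R} on symbol x: members go to different blocks, giving {F,G,R} and {I,N}.
On input x, block {H,Q,U} splits into {H,U} and {Q}.
On input y, block {F,G,R} splits into {F} and {G} and {R}.
Split {I,N} by δ(·,y) → {I} and {N}.
No further refinement is possible. Final partition (8 blocks): {H,U} | {F} | {C,O} | {I} | {Q} | {G} | {R} | {N}.
U and H lie in the same block of the stable partition, so they are equivalent — no string distinguishes them.

Yes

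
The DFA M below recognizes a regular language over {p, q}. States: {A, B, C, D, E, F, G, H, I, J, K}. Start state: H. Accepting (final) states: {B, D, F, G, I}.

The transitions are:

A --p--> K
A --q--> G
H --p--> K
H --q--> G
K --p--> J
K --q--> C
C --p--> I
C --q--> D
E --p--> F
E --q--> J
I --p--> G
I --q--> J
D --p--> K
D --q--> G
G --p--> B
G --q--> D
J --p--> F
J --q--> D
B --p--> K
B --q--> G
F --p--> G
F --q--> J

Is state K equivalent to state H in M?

States {A,E} cannot be reached from the start state, so discard them.
P0 = {B,D,F,G,I} | {C,H,J,K}.
On input p, block {B,D,F,G,I} splits into {F,G,I} and {B,D}.
On input p, block {F,G,I} splits into {F,I} and {G}.
On input p, block {C,H,J,K} splits into {C,J} and {H,K}.
On input p, block {H,K} splits into {H} and {K}.
Stable partition: {F,I} | {C,J} | {B,D} | {G} | {H} | {K} — 6 equivalence classes.
K and H end up in different blocks, so they are distinguishable. For instance, the string 'q' is accepted from only H.

No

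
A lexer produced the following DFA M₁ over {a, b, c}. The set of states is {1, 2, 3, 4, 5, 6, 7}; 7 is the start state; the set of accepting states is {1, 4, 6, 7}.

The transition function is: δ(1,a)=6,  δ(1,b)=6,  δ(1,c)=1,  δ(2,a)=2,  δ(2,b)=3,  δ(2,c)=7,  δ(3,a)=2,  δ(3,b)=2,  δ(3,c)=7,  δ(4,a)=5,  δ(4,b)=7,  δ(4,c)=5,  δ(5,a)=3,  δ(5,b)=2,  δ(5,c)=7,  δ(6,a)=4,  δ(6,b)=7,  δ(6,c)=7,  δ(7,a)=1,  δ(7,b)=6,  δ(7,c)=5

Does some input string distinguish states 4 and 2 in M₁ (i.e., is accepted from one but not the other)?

All states are reachable from the start state.
P0 = {1,4,6,7} | {2,3,5}.
Refine {1,4,6,7} on symbol a: members go to different blocks, giving {1,6,7} and {4}.
Refine {1,6,7} on symbol a: members go to different blocks, giving {1,7} and {6}.
Refine {1,7} on symbol a: members go to different blocks, giving {1} and {7}.
No further refinement is possible. Final partition (5 blocks): {1} | {2,3,5} | {4} | {6} | {7}.
4 and 2 end up in different blocks, so they are distinguishable. For instance, the string 'ε' is accepted from only 4.

Yes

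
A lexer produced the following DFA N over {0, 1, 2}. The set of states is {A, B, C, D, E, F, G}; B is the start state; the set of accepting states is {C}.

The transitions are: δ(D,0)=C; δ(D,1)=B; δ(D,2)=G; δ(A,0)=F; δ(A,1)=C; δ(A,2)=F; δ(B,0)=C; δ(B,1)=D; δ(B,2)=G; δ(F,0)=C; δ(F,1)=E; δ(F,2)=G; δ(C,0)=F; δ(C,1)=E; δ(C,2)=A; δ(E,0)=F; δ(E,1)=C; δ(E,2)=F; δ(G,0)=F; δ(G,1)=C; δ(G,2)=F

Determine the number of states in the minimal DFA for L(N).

4

Initial partition by acceptance: {C} | {A,B,D,E,F,G}.
Refine {A,B,D,E,F,G} on symbol 0: members go to different blocks, giving {A,E,G} and {B,D,F}.
Split {B,D,F} by δ(·,1) → {B,D} and {F}.
No further refinement is possible. Final partition (4 blocks): {C} | {A,E,G} | {B,D} | {F}.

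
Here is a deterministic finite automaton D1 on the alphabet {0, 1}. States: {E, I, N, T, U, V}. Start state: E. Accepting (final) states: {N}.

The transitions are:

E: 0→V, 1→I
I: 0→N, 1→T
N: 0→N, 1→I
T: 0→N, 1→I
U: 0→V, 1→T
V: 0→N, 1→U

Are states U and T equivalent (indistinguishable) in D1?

All states are reachable from the start state.
Initial partition by acceptance: {N} | {E,I,T,U,V}.
On input 0, block {E,I,T,U,V} splits into {I,T,V} and {E,U}.
Refine {I,T,V} on symbol 1: members go to different blocks, giving {I,T} and {V}.
The partition is now stable with 4 blocks: {N} | {I,T} | {E,U} | {V}.
U and T end up in different blocks, so they are distinguishable. For instance, the string '0' is accepted from only T.

No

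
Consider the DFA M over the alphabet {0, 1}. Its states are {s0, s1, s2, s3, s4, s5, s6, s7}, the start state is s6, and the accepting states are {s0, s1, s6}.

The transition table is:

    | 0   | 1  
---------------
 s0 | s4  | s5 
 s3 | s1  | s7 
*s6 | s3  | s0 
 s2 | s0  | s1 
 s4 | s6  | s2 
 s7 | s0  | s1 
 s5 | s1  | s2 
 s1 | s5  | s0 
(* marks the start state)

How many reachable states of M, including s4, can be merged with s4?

All states are reachable from the start state.
Start with accepting vs non-accepting: {s0,s1,s6} | {s2,s3,s4,s5,s7}.
Split {s0,s1,s6} by δ(·,1) → {s1,s6} and {s0}.
Split {s2,s3,s4,s5,s7} by δ(·,0) → {s3,s4,s5} and {s2,s7}.
The partition is now stable with 4 blocks: {s1,s6} | {s3,s4,s5} | {s0} | {s2,s7}.
State s4 belongs to the block {s3,s4,s5}, which has 3 states.

3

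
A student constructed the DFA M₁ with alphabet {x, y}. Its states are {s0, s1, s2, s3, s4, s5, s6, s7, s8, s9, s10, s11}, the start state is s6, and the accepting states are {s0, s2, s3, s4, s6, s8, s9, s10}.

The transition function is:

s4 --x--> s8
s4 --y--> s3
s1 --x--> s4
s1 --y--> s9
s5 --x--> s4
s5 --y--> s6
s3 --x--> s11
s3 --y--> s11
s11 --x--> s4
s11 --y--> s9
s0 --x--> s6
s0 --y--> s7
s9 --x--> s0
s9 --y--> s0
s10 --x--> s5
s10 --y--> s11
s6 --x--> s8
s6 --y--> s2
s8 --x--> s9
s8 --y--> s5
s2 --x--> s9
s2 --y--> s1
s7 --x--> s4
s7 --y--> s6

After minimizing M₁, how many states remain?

States {s10} cannot be reached from the start state, so discard them.
P0 = {s0,s2,s3,s4,s6,s8,s9} | {s1,s5,s7,s11}.
Refine {s0,s2,s3,s4,s6,s8,s9} on symbol x: members go to different blocks, giving {s0,s2,s4,s6,s8,s9} and {s3}.
Refine {s0,s2,s4,s6,s8,s9} on symbol y: members go to different blocks, giving {s0,s2,s8} and {s6,s9} and {s4}.
Stable partition: {s0,s2,s8} | {s1,s5,s7,s11} | {s3} | {s6,s9} | {s4} — 5 equivalence classes.

5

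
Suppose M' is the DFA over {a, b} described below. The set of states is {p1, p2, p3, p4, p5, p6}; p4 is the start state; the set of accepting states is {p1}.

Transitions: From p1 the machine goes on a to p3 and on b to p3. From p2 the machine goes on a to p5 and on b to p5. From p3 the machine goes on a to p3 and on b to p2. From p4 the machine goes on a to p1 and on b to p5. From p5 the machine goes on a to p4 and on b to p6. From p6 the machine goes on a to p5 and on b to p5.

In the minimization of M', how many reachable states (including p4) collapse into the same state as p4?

Every state is reachable, so we keep all 6.
Initial partition by acceptance: {p1} | {p2,p3,p4,p5,p6}.
On input a, block {p2,p3,p4,p5,p6} splits into {p2,p3,p5,p6} and {p4}.
Refine {p2,p3,p5,p6} on symbol a: members go to different blocks, giving {p2,p3,p6} and {p5}.
Split {p2,p3,p6} by δ(·,a) → {p2,p6} and {p3}.
Stable partition: {p1} | {p2,p6} | {p4} | {p5} | {p3} — 5 equivalence classes.
The equivalence class containing p4 is {p4}, of size 1.

1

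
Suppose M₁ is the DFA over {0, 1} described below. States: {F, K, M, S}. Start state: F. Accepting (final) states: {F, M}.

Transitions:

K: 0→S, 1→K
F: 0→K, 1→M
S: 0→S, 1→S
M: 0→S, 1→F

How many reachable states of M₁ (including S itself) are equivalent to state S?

2

P0 = {F,M} | {K,S}.
Stable partition: {F,M} | {K,S} — 2 equivalence classes.
The equivalence class containing S is {K,S}, of size 2.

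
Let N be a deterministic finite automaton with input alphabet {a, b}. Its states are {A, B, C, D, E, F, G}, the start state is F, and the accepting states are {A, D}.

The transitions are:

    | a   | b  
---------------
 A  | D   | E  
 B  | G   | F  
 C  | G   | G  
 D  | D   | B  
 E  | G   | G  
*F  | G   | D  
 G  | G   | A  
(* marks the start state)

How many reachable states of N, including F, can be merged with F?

2

States {C} cannot be reached from the start state, so discard them.
Start with accepting vs non-accepting: {A,D} | {B,E,F,G}.
On input b, block {B,E,F,G} splits into {B,E} and {F,G}.
Stable partition: {A,D} | {B,E} | {F,G} — 3 equivalence classes.
State F belongs to the block {F,G}, which has 2 states.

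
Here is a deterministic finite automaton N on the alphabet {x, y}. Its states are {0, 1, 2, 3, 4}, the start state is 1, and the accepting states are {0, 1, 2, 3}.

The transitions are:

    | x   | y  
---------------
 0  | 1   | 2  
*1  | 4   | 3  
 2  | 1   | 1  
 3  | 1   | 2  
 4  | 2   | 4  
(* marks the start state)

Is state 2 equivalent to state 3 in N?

No

First remove the unreachable states {0}; 4 states remain.
Start with accepting vs non-accepting: {1,2,3} | {4}.
Refine {1,2,3} on symbol x: members go to different blocks, giving {2,3} and {1}.
Refine {2,3} on symbol y: members go to different blocks, giving {2} and {3}.
Stable partition: {2} | {4} | {1} | {3} — 4 equivalence classes.
2 and 3 end up in different blocks, so they are distinguishable. For instance, the string 'yx' is accepted from only 3.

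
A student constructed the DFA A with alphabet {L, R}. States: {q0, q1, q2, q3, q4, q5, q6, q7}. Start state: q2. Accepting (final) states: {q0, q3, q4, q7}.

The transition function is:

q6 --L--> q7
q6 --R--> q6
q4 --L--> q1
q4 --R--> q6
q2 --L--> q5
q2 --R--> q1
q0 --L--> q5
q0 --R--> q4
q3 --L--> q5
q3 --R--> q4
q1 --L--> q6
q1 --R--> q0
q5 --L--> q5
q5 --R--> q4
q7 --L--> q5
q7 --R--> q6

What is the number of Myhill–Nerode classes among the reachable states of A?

7

First remove the unreachable states {q3}; 7 states remain.
Initial partition by acceptance: {q0,q4,q7} | {q1,q2,q5,q6}.
Refine {q0,q4,q7} on symbol R: members go to different blocks, giving {q4,q7} and {q0}.
Refine {q1,q2,q5,q6} on symbol L: members go to different blocks, giving {q1,q2,q5} and {q6}.
Refine {q1,q2,q5} on symbol L: members go to different blocks, giving {q2,q5} and {q1}.
Refine {q4,q7} on symbol L: members go to different blocks, giving {q4} and {q7}.
Split {q2,q5} by δ(·,R) → {q2} and {q5}.
No further refinement is possible. Final partition (7 blocks): {q4} | {q2} | {q0} | {q6} | {q1} | {q7} | {q5}.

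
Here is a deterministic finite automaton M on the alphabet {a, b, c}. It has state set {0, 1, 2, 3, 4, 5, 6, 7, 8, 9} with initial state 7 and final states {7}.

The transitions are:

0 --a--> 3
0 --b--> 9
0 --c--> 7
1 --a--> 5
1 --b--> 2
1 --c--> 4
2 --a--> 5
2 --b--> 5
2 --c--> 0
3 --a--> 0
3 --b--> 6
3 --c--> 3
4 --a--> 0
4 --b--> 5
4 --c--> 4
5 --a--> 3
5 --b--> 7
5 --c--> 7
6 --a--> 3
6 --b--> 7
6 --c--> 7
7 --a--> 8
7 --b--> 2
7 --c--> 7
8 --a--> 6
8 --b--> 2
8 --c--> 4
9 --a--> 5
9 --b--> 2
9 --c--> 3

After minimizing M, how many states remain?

States {1} cannot be reached from the start state, so discard them.
Initial partition by acceptance: {7} | {0,2,3,4,5,6,8,9}.
Refine {0,2,3,4,5,6,8,9} on symbol b: members go to different blocks, giving {0,2,3,4,8,9} and {5,6}.
Split {0,2,3,4,8,9} by δ(·,a) → {0,3,4} and {2,8,9}.
Split {0,3,4} by δ(·,b) → {3,4} and {0}.
On input b, block {2,8,9} splits into {8,9} and {2}.
Stable partition: {7} | {3,4} | {5,6} | {8,9} | {0} | {2} — 6 equivalence classes.

6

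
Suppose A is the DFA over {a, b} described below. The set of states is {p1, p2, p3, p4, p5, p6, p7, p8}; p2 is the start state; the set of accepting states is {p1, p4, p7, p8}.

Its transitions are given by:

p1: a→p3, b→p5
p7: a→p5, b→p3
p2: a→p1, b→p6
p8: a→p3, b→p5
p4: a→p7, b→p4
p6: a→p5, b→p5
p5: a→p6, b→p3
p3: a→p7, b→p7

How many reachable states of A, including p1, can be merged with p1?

1

First remove the unreachable states {p4,p8}; 6 states remain.
Initial partition by acceptance: {p1,p7} | {p2,p3,p5,p6}.
Refine {p2,p3,p5,p6} on symbol a: members go to different blocks, giving {p2,p3} and {p5,p6}.
Split {p1,p7} by δ(·,a) → {p1} and {p7}.
On input a, block {p2,p3} splits into {p2} and {p3}.
Split {p5,p6} by δ(·,b) → {p5} and {p6}.
No further refinement is possible. Final partition (6 blocks): {p1} | {p2} | {p5} | {p7} | {p3} | {p6}.
The equivalence class containing p1 is {p1}, of size 1.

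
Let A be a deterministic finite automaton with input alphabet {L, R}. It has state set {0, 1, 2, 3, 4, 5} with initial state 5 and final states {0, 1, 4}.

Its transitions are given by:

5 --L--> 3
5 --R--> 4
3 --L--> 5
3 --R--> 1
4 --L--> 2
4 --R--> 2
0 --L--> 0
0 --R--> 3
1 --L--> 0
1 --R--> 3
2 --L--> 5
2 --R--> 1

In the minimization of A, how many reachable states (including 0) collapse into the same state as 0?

Initial partition by acceptance: {0,1,4} | {2,3,5}.
Split {0,1,4} by δ(·,L) → {0,1} and {4}.
Split {2,3,5} by δ(·,R) → {2,3} and {5}.
Stable partition: {0,1} | {2,3} | {4} | {5} — 4 equivalence classes.
State 0 belongs to the block {0,1}, which has 2 states.

2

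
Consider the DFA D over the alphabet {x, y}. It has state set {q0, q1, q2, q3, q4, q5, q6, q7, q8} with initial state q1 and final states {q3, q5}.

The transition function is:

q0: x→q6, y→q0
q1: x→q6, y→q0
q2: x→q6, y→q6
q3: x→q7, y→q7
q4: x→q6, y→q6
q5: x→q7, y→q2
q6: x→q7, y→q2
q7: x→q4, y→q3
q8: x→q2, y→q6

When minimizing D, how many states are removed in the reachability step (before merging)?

2

BFS from q1 reaches {q0, q1, q2, q3, q4, q6, q7}; the 2 state(s) q5, q8 are never visited.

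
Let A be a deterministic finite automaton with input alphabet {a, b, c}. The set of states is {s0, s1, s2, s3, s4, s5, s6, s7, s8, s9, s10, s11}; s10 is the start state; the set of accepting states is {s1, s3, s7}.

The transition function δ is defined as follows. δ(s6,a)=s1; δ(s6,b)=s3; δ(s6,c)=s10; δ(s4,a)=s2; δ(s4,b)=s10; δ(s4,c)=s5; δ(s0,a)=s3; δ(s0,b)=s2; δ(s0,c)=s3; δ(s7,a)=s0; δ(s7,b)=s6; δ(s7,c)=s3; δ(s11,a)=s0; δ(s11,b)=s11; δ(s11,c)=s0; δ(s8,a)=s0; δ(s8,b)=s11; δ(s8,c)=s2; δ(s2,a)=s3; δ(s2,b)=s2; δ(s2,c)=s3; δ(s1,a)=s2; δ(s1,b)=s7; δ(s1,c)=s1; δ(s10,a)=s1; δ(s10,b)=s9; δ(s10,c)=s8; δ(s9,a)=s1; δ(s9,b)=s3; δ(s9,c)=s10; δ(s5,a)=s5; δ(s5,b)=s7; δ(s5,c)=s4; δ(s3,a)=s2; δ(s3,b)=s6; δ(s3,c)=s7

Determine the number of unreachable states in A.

Starting at s10 and following transitions, the reachable set is {s0, s1, s2, s3, s6, s7, s8, s9, s10, s11}. That leaves s4, s5 unreachable — 2 in total.

2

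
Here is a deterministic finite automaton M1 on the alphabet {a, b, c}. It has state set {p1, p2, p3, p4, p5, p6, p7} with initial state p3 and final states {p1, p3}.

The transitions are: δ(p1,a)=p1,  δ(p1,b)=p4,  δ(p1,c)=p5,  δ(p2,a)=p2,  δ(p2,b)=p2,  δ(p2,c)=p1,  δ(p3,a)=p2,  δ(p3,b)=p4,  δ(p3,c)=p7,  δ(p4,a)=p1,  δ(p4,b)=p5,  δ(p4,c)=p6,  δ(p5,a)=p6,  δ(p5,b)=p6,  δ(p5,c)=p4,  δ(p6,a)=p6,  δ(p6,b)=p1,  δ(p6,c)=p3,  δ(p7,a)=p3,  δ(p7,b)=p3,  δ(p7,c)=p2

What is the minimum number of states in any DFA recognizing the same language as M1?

7

Every state is reachable, so we keep all 7.
Initial partition by acceptance: {p1,p3} | {p2,p4,p5,p6,p7}.
Split {p1,p3} by δ(·,a) → {p1} and {p3}.
Refine {p2,p4,p5,p6,p7} on symbol a: members go to different blocks, giving {p2,p5,p6} and {p4} and {p7}.
On input b, block {p2,p5,p6} splits into {p2,p5} and {p6}.
Refine {p2,p5} on symbol a: members go to different blocks, giving {p2} and {p5}.
No further refinement is possible. Final partition (7 blocks): {p1} | {p2} | {p3} | {p4} | {p7} | {p6} | {p5}.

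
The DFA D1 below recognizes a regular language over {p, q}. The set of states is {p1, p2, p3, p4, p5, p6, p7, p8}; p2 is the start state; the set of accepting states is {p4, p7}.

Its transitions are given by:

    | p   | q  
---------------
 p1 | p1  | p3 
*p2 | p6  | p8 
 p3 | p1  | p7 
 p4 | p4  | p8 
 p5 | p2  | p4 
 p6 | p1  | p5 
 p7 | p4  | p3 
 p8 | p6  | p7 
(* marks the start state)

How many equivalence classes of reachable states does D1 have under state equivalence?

Every state is reachable, so we keep all 8.
Initial partition by acceptance: {p4,p7} | {p1,p2,p3,p5,p6,p8}.
On input q, block {p1,p2,p3,p5,p6,p8} splits into {p1,p2,p6} and {p3,p5,p8}.
The partition is now stable with 3 blocks: {p4,p7} | {p1,p2,p6} | {p3,p5,p8}.

3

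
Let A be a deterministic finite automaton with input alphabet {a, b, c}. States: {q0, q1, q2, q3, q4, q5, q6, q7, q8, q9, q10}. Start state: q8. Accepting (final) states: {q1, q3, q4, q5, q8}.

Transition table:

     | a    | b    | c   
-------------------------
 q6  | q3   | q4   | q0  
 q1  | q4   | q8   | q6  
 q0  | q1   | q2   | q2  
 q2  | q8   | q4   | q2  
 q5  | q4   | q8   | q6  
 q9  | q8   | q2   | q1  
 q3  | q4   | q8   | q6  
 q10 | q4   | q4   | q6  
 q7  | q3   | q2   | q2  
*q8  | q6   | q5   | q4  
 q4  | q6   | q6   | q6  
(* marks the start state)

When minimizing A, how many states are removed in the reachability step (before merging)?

BFS from q8 reaches {q0, q1, q2, q3, q4, q5, q6, q8}; the 3 state(s) q7, q9, q10 are never visited.

3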